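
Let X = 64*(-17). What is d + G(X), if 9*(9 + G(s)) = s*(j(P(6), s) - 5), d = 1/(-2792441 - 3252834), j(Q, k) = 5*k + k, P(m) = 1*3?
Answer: 42968744686316/54407475 ≈ 7.8976e+5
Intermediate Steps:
P(m) = 3
j(Q, k) = 6*k
X = -1088
d = -1/6045275 (d = 1/(-6045275) = -1/6045275 ≈ -1.6542e-7)
G(s) = -9 + s*(-5 + 6*s)/9 (G(s) = -9 + (s*(6*s - 5))/9 = -9 + (s*(-5 + 6*s))/9 = -9 + s*(-5 + 6*s)/9)
d + G(X) = -1/6045275 + (-9 - 5/9*(-1088) + (⅔)*(-1088)²) = -1/6045275 + (-9 + 5440/9 + (⅔)*1183744) = -1/6045275 + (-9 + 5440/9 + 2367488/3) = -1/6045275 + 7107823/9 = 42968744686316/54407475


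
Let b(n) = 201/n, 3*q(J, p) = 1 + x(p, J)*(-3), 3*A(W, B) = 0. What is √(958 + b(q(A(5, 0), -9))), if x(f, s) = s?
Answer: √1561 ≈ 39.510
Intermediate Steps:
A(W, B) = 0 (A(W, B) = (⅓)*0 = 0)
q(J, p) = ⅓ - J (q(J, p) = (1 + J*(-3))/3 = (1 - 3*J)/3 = ⅓ - J)
√(958 + b(q(A(5, 0), -9))) = √(958 + 201/(⅓ - 1*0)) = √(958 + 201/(⅓ + 0)) = √(958 + 201/(⅓)) = √(958 + 201*3) = √(958 + 603) = √1561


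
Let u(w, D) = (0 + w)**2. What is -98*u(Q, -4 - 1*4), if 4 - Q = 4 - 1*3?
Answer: -882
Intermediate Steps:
Q = 3 (Q = 4 - (4 - 1*3) = 4 - (4 - 3) = 4 - 1*1 = 4 - 1 = 3)
u(w, D) = w**2
-98*u(Q, -4 - 1*4) = -98*3**2 = -98*9 = -882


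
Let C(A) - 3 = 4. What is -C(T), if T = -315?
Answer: -7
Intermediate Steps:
C(A) = 7 (C(A) = 3 + 4 = 7)
-C(T) = -1*7 = -7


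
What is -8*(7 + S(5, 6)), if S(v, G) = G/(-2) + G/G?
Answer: -40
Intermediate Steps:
S(v, G) = 1 - G/2 (S(v, G) = G*(-½) + 1 = -G/2 + 1 = 1 - G/2)
-8*(7 + S(5, 6)) = -8*(7 + (1 - ½*6)) = -8*(7 + (1 - 3)) = -8*(7 - 2) = -8*5 = -40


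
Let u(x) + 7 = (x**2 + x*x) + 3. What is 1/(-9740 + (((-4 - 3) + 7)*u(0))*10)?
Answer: -1/9740 ≈ -0.00010267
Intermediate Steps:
u(x) = -4 + 2*x**2 (u(x) = -7 + ((x**2 + x*x) + 3) = -7 + ((x**2 + x**2) + 3) = -7 + (2*x**2 + 3) = -7 + (3 + 2*x**2) = -4 + 2*x**2)
1/(-9740 + (((-4 - 3) + 7)*u(0))*10) = 1/(-9740 + (((-4 - 3) + 7)*(-4 + 2*0**2))*10) = 1/(-9740 + ((-7 + 7)*(-4 + 2*0))*10) = 1/(-9740 + (0*(-4 + 0))*10) = 1/(-9740 + (0*(-4))*10) = 1/(-9740 + 0*10) = 1/(-9740 + 0) = 1/(-9740) = -1/9740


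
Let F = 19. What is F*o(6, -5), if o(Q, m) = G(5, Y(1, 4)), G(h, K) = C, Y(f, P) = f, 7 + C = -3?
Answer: -190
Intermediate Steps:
C = -10 (C = -7 - 3 = -10)
G(h, K) = -10
o(Q, m) = -10
F*o(6, -5) = 19*(-10) = -190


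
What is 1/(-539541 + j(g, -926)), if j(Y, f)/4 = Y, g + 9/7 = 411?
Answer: -7/3765315 ≈ -1.8591e-6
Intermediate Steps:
g = 2868/7 (g = -9/7 + 411 = 2868/7 ≈ 409.71)
j(Y, f) = 4*Y
1/(-539541 + j(g, -926)) = 1/(-539541 + 4*(2868/7)) = 1/(-539541 + 11472/7) = 1/(-3765315/7) = -7/3765315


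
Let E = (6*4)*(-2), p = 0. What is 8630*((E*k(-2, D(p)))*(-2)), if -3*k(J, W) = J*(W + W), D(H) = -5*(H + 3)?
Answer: -16569600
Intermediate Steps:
D(H) = -15 - 5*H (D(H) = -5*(3 + H) = -15 - 5*H)
E = -48 (E = 24*(-2) = -48)
k(J, W) = -2*J*W/3 (k(J, W) = -J*(W + W)/3 = -J*2*W/3 = -2*J*W/3)
8630*((E*k(-2, D(p)))*(-2)) = 8630*(-(-32)*(-2)*(-15 - 5*0)*(-2)) = 8630*(-(-32)*(-2)*(-15 + 0)*(-2)) = 8630*(-(-32)*(-2)*(-15)*(-2)) = 8630*(-48*(-20)*(-2)) = 8630*(960*(-2)) = 8630*(-1920) = -16569600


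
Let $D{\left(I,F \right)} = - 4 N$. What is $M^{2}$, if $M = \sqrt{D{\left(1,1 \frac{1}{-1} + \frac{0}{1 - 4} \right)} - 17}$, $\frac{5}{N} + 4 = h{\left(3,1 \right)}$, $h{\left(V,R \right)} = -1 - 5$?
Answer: $-15$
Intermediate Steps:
$h{\left(V,R \right)} = -6$ ($h{\left(V,R \right)} = -1 - 5 = -6$)
$N = - \frac{1}{2}$ ($N = \frac{5}{-4 - 6} = \frac{5}{-10} = 5 \left(- \frac{1}{10}\right) = - \frac{1}{2} \approx -0.5$)
$D{\left(I,F \right)} = 2$ ($D{\left(I,F \right)} = \left(-4\right) \left(- \frac{1}{2}\right) = 2$)
$M = i \sqrt{15}$ ($M = \sqrt{2 - 17} = \sqrt{-15} = i \sqrt{15} \approx 3.873 i$)
$M^{2} = \left(i \sqrt{15}\right)^{2} = -15$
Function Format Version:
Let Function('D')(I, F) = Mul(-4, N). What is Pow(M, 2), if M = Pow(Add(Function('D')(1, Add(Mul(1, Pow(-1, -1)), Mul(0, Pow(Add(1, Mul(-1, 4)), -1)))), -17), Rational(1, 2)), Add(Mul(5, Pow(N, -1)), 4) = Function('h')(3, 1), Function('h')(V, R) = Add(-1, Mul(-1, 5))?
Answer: -15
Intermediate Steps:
Function('h')(V, R) = -6 (Function('h')(V, R) = Add(-1, -5) = -6)
N = Rational(-1, 2) (N = Mul(5, Pow(Add(-4, -6), -1)) = Mul(5, Pow(-10, -1)) = Mul(5, Rational(-1, 10)) = Rational(-1, 2) ≈ -0.50000)
Function('D')(I, F) = 2 (Function('D')(I, F) = Mul(-4, Rational(-1, 2)) = 2)
M = Mul(I, Pow(15, Rational(1, 2))) (M = Pow(Add(2, -17), Rational(1, 2)) = Pow(-15, Rational(1, 2)) = Mul(I, Pow(15, Rational(1, 2))) ≈ Mul(3.8730, I))
Pow(M, 2) = Pow(Mul(I, Pow(15, Rational(1, 2))), 2) = -15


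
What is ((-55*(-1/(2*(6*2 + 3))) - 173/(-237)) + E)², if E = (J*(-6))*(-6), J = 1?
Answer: 37124649/24964 ≈ 1487.1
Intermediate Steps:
E = 36 (E = (1*(-6))*(-6) = -6*(-6) = 36)
((-55*(-1/(2*(6*2 + 3))) - 173/(-237)) + E)² = ((-55*(-1/(2*(6*2 + 3))) - 173/(-237)) + 36)² = ((-55*(-1/(2*(12 + 3))) - 173*(-1/237)) + 36)² = ((-55/((-2*15)) + 173/237) + 36)² = ((-55/(-30) + 173/237) + 36)² = ((-55*(-1/30) + 173/237) + 36)² = ((11/6 + 173/237) + 36)² = (405/158 + 36)² = (6093/158)² = 37124649/24964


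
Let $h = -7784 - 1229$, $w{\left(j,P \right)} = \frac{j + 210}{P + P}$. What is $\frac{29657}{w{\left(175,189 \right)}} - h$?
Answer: $\frac{2097193}{55} \approx 38131.0$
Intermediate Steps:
$w{\left(j,P \right)} = \frac{210 + j}{2 P}$
$h = -9013$
$\frac{29657}{w{\left(175,189 \right)}} - h = \frac{29657}{\frac{1}{2} \cdot \frac{1}{189} \left(210 + 175\right)} - -9013 = \frac{29657}{\frac{1}{2} \cdot \frac{1}{189} \cdot 385} + 9013 = \frac{29657}{\frac{55}{54}} + 9013 = 29657 \cdot \frac{54}{55} + 9013 = \frac{1601478}{55} + 9013 = \frac{2097193}{55}$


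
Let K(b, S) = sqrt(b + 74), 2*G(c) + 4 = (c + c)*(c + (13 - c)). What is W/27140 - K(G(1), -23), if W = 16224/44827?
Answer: 4056/304151195 - sqrt(85) ≈ -9.2195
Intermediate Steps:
W = 16224/44827 (W = 16224*(1/44827) = 16224/44827 ≈ 0.36192)
G(c) = -2 + 13*c (G(c) = -2 + ((c + c)*(c + (13 - c)))/2 = -2 + ((2*c)*13)/2 = -2 + (26*c)/2 = -2 + 13*c)
K(b, S) = sqrt(74 + b)
W/27140 - K(G(1), -23) = (16224/44827)/27140 - sqrt(74 + (-2 + 13*1)) = (16224/44827)*(1/27140) - sqrt(74 + (-2 + 13)) = 4056/304151195 - sqrt(74 + 11) = 4056/304151195 - sqrt(85)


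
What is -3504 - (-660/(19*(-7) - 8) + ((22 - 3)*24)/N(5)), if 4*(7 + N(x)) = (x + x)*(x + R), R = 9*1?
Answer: -1159714/329 ≈ -3525.0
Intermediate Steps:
R = 9
N(x) = -7 + x*(9 + x)/2 (N(x) = -7 + ((x + x)*(x + 9))/4 = -7 + ((2*x)*(9 + x))/4 = -7 + (2*x*(9 + x))/4 = -7 + x*(9 + x)/2)
-3504 - (-660/(19*(-7) - 8) + ((22 - 3)*24)/N(5)) = -3504 - (-660/(19*(-7) - 8) + ((22 - 3)*24)/(-7 + (½)*5² + (9/2)*5)) = -3504 - (-660/(-133 - 8) + (19*24)/(-7 + (½)*25 + 45/2)) = -3504 - (-660/(-141) + 456/(-7 + 25/2 + 45/2)) = -3504 - (-660*(-1/141) + 456/28) = -3504 - (220/47 + 456*(1/28)) = -3504 - (220/47 + 114/7) = -3504 - 1*6898/329 = -3504 - 6898/329 = -1159714/329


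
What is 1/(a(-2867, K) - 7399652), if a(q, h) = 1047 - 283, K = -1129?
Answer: -1/7398888 ≈ -1.3516e-7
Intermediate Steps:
a(q, h) = 764
1/(a(-2867, K) - 7399652) = 1/(764 - 7399652) = 1/(-7398888) = -1/7398888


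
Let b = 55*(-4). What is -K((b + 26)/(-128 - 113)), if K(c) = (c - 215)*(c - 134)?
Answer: -1657034100/58081 ≈ -28530.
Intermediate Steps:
b = -220
K(c) = (-215 + c)*(-134 + c)
-K((b + 26)/(-128 - 113)) = -(28810 + ((-220 + 26)/(-128 - 113))² - 349*(-220 + 26)/(-128 - 113)) = -(28810 + (-194/(-241))² - (-67706)/(-241)) = -(28810 + (-194*(-1/241))² - (-67706)*(-1)/241) = -(28810 + (194/241)² - 349*194/241) = -(28810 + 37636/58081 - 67706/241) = -1*1657034100/58081 = -1657034100/58081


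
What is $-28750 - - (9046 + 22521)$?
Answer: $2817$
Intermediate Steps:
$-28750 - - (9046 + 22521) = -28750 - \left(-1\right) 31567 = -28750 - -31567 = -28750 + 31567 = 2817$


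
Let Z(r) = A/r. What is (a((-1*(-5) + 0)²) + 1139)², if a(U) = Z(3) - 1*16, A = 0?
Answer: 1261129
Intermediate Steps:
Z(r) = 0 (Z(r) = 0/r = 0)
a(U) = -16 (a(U) = 0 - 1*16 = 0 - 16 = -16)
(a((-1*(-5) + 0)²) + 1139)² = (-16 + 1139)² = 1123² = 1261129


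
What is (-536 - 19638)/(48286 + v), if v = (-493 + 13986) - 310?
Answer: -20174/61469 ≈ -0.32820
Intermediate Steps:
v = 13183 (v = 13493 - 310 = 13183)
(-536 - 19638)/(48286 + v) = (-536 - 19638)/(48286 + 13183) = -20174/61469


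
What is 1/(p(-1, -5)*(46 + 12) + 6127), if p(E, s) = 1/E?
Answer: 1/6069 ≈ 0.00016477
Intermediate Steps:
1/(p(-1, -5)*(46 + 12) + 6127) = 1/((46 + 12)/(-1) + 6127) = 1/(-1*58 + 6127) = 1/(-58 + 6127) = 1/6069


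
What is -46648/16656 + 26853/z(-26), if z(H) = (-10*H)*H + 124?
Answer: -15767077/2302692 ≈ -6.8472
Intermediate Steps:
z(H) = 124 - 10*H² (z(H) = -10*H² + 124 = 124 - 10*H²)
-46648/16656 + 26853/z(-26) = -46648/16656 + 26853/(124 - 10*(-26)²) = -46648*1/16656 + 26853/(124 - 10*676) = -5831/2082 + 26853/(124 - 6760) = -5831/2082 + 26853/(-6636) = -5831/2082 + 26853*(-1/6636) = -5831/2082 - 8951/2212 = -15767077/2302692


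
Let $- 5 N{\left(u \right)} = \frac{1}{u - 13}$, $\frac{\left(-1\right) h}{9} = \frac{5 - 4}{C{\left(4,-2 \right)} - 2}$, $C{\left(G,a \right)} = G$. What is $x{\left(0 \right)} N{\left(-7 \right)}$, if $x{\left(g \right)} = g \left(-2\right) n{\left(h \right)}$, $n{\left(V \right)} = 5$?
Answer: $0$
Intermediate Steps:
$h = - \frac{9}{2}$ ($h = - 9 \frac{5 - 4}{4 - 2} = - 9 \cdot 1 \cdot \frac{1}{2} = \left(-9\right) \frac{1}{2} = - \frac{9}{2} \approx -4.5$)
$N{\left(u \right)} = - \frac{1}{5 \left(-13 + u\right)}$ ($N{\left(u \right)} = - \frac{1}{5 \left(u - 13\right)} = - \frac{1}{5 \left(-13 + u\right)}$)
$x{\left(g \right)} = - 10 g$ ($x{\left(g \right)} = g \left(-2\right) 5 = - 2 g 5 = - 10 g$)
$x{\left(0 \right)} N{\left(-7 \right)} = \left(-10\right) 0 \left(- \frac{1}{-65 + 5 \left(-7\right)}\right) = 0 \left(- \frac{1}{-65 - 35}\right) = 0 \left(- \frac{1}{-100}\right) = 0 \left(\left(-1\right) \left(- \frac{1}{100}\right)\right) = 0 \cdot \frac{1}{100} = 0$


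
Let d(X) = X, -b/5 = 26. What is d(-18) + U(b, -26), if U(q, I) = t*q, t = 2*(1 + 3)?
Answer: -1058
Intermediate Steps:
t = 8 (t = 2*4 = 8)
b = -130 (b = -5*26 = -130)
U(q, I) = 8*q
d(-18) + U(b, -26) = -18 + 8*(-130) = -18 - 1040 = -1058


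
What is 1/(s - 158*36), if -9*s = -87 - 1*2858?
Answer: -9/48247 ≈ -0.00018654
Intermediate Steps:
s = 2945/9 (s = -(-87 - 1*2858)/9 = -(-87 - 2858)/9 = -⅑*(-2945) = 2945/9 ≈ 327.22)
1/(s - 158*36) = 1/(2945/9 - 158*36) = 1/(2945/9 - 5688) = 1/(-48247/9) = -9/48247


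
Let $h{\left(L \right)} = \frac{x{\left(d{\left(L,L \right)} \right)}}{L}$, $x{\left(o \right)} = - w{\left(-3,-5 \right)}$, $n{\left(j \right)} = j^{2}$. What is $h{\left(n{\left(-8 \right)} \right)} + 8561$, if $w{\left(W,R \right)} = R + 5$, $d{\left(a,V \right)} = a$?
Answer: $8561$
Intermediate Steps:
$w{\left(W,R \right)} = 5 + R$
$x{\left(o \right)} = 0$ ($x{\left(o \right)} = - (5 - 5) = \left(-1\right) 0 = 0$)
$h{\left(L \right)} = 0$ ($h{\left(L \right)} = \frac{0}{L} = 0$)
$h{\left(n{\left(-8 \right)} \right)} + 8561 = 0 + 8561 = 8561$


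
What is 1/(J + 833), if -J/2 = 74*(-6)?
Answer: 1/1721 ≈ 0.00058106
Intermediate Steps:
J = 888 (J = -148*(-6) = -2*(-444) = 888)
1/(J + 833) = 1/(888 + 833) = 1/1721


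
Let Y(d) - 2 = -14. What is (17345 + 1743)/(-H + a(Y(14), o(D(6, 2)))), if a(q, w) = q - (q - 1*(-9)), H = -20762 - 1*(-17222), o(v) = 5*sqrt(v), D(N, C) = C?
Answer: 19088/3531 ≈ 5.4058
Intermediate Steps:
Y(d) = -12 (Y(d) = 2 - 14 = -12)
H = -3540 (H = -20762 + 17222 = -3540)
a(q, w) = -9 (a(q, w) = q - (q + 9) = q - (9 + q) = q + (-9 - q) = -9)
(17345 + 1743)/(-H + a(Y(14), o(D(6, 2)))) = (17345 + 1743)/(-1*(-3540) - 9) = 19088/(3540 - 9) = 19088/3531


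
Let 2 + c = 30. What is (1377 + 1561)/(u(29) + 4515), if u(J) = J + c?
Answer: 1469/2286 ≈ 0.64261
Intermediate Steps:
c = 28 (c = -2 + 30 = 28)
u(J) = 28 + J (u(J) = J + 28 = 28 + J)
(1377 + 1561)/(u(29) + 4515) = (1377 + 1561)/((28 + 29) + 4515) = 2938/(57 + 4515) = 2938/4572 = 2938*(1/4572) = 1469/2286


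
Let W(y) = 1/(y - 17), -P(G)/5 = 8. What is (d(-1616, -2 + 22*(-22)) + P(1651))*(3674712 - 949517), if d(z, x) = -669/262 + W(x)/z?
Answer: -12348460935728775/106483088 ≈ -1.1597e+8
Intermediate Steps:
P(G) = -40 (P(G) = -5*8 = -40)
W(y) = 1/(-17 + y)
d(z, x) = -669/262 + 1/(z*(-17 + x)) (d(z, x) = -669/262 + 1/((-17 + x)*z) = -669*1/262 + 1/(z*(-17 + x)) = -669/262 + 1/(z*(-17 + x)))
(d(-1616, -2 + 22*(-22)) + P(1651))*(3674712 - 949517) = ((1/262)*(262 - 669*(-1616)*(-17 + (-2 + 22*(-22))))/(-1616*(-17 + (-2 + 22*(-22)))) - 40)*(3674712 - 949517) = ((1/262)*(-1/1616)*(262 - 669*(-1616)*(-17 + (-2 - 484)))/(-17 + (-2 - 484)) - 40)*2725195 = ((1/262)*(-1/1616)*(262 - 669*(-1616)*(-17 - 486))/(-17 - 486) - 40)*2725195 = ((1/262)*(-1/1616)*(262 - 669*(-1616)*(-503))/(-503) - 40)*2725195 = ((1/262)*(-1/1616)*(-1/503)*(262 - 543795312) - 40)*2725195 = ((1/262)*(-1/1616)*(-1/503)*(-543795050) - 40)*2725195 = (-271897525/106483088 - 40)*2725195 = -4531221045/106483088*2725195 = -12348460935728775/106483088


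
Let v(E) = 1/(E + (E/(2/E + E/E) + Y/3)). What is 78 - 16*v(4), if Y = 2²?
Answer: 76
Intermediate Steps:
Y = 4
v(E) = 1/(4/3 + E + E/(1 + 2/E)) (v(E) = 1/(E + (E/(2/E + E/E) + 4/3)) = 1/(E + (E/(2/E + 1) + 4*(⅓))) = 1/(E + (E/(1 + 2/E) + 4/3)) = 1/(E + (4/3 + E/(1 + 2/E))) = 1/(4/3 + E + E/(1 + 2/E)))
78 - 16*v(4) = 78 - 24*(2 + 4)/(4 + 3*4² + 5*4) = 78 - 24*6/(4 + 3*16 + 20) = 78 - 24*6/(4 + 48 + 20) = 78 - 24*6/72 = 78 - 16*⅛ = 78 - 2 = 76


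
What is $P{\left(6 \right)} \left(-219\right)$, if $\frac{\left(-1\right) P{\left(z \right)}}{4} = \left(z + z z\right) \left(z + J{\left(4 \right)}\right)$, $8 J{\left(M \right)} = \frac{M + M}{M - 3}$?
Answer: $257544$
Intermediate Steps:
$J{\left(M \right)} = \frac{M}{4 \left(-3 + M\right)}$ ($J{\left(M \right)} = \frac{\left(M + M\right) \frac{1}{M - 3}}{8} = \frac{2 M \frac{1}{-3 + M}}{8} = \frac{M}{4 \left(-3 + M\right)}$)
$P{\left(z \right)} = - 4 \left(1 + z\right) \left(z + z^{2}\right)$ ($P{\left(z \right)} = - 4 \left(z + z z\right) \left(z + \frac{1}{4} \cdot 4 \frac{1}{-3 + 4}\right) = - 4 \left(z + z^{2}\right) \left(z + \frac{1}{4} \cdot 4 \cdot 1^{-1}\right) = - 4 \left(z + z^{2}\right) \left(z + \frac{1}{4} \cdot 4 \cdot 1\right) = - 4 \left(z + z^{2}\right) \left(z + 1\right) = - 4 \left(z + z^{2}\right) \left(1 + z\right) = - 4 \left(1 + z\right) \left(z + z^{2}\right)$)
$P{\left(6 \right)} \left(-219\right) = \left(-4\right) 6 \left(1 + 6^{2} + 2 \cdot 6\right) \left(-219\right) = \left(-4\right) 6 \left(1 + 36 + 12\right) \left(-219\right) = \left(-4\right) 6 \cdot 49 \left(-219\right) = \left(-1176\right) \left(-219\right) = 257544$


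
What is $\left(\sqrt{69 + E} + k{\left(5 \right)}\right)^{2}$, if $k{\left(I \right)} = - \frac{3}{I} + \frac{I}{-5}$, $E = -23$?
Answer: $\frac{1214}{25} - \frac{16 \sqrt{46}}{5} \approx 26.857$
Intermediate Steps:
$k{\left(I \right)} = - \frac{3}{I} - \frac{I}{5}$ ($k{\left(I \right)} = - \frac{3}{I} + I \left(- \frac{1}{5}\right) = - \frac{3}{I} - \frac{I}{5}$)
$\left(\sqrt{69 + E} + k{\left(5 \right)}\right)^{2} = \left(\sqrt{69 - 23} - \left(1 + \frac{3}{5}\right)\right)^{2} = \left(\sqrt{46} - \frac{8}{5}\right)^{2} = \left(- \frac{8}{5} + \sqrt{46}\right)^{2}$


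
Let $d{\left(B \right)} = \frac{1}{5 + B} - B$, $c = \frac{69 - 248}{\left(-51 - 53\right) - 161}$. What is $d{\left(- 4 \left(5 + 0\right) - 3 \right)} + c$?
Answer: $\frac{112667}{4770} \approx 23.62$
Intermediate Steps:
$c = \frac{179}{265}$ ($c = - \frac{179}{-104 - 161} = - \frac{179}{-265} = \left(-179\right) \left(- \frac{1}{265}\right) = \frac{179}{265} \approx 0.67547$)
$d{\left(- 4 \left(5 + 0\right) - 3 \right)} + c = \frac{1 - \left(- 4 \left(5 + 0\right) - 3\right)^{2} - 5 \left(- 4 \left(5 + 0\right) - 3\right)}{5 - \left(3 + 4 \left(5 + 0\right)\right)} + \frac{179}{265} = \frac{1 - \left(\left(-4\right) 5 - 3\right)^{2} - 5 \left(\left(-4\right) 5 - 3\right)}{5 - 23} + \frac{179}{265} = \frac{1 - \left(-20 - 3\right)^{2} - 5 \left(-20 - 3\right)}{5 - 23} + \frac{179}{265} = \frac{1 - \left(-23\right)^{2} - -115}{5 - 23} + \frac{179}{265} = \frac{1 - 529 + 115}{-18} + \frac{179}{265} = - \frac{1 - 529 + 115}{18} + \frac{179}{265} = \left(- \frac{1}{18}\right) \left(-413\right) + \frac{179}{265} = \frac{413}{18} + \frac{179}{265} = \frac{112667}{4770}$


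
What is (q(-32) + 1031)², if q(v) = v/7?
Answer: 51624225/49 ≈ 1.0536e+6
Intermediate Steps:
q(v) = v/7 (q(v) = v*(⅐) = v/7)
(q(-32) + 1031)² = ((⅐)*(-32) + 1031)² = (-32/7 + 1031)² = (7185/7)² = 51624225/49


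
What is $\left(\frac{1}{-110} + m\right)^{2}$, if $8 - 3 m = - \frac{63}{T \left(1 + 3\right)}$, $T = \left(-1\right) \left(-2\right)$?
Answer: $\frac{48622729}{1742400} \approx 27.906$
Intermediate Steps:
$T = 2$
$m = \frac{127}{24}$ ($m = \frac{8}{3} - \frac{\left(-63\right) \frac{1}{2 \left(1 + 3\right)}}{3} = \frac{8}{3} - \frac{\left(-63\right) \frac{1}{2 \cdot 4}}{3} = \frac{8}{3} - \frac{\left(-63\right) \frac{1}{8}}{3} = \frac{8}{3} - - \frac{21}{8} = \frac{8}{3} + \frac{21}{8} = \frac{127}{24} \approx 5.2917$)
$\left(\frac{1}{-110} + m\right)^{2} = \left(\frac{1}{-110} + \frac{127}{24}\right)^{2} = \left(- \frac{1}{110} + \frac{127}{24}\right)^{2} = \left(\frac{6973}{1320}\right)^{2} = \frac{48622729}{1742400}$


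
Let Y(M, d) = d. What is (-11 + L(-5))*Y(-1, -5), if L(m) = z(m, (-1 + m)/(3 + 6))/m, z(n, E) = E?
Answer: 163/3 ≈ 54.333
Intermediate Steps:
L(m) = (-⅑ + m/9)/m (L(m) = ((-1 + m)/(3 + 6))/m = ((-1 + m)/9)/m = ((-1 + m)*(⅑))/m = (-⅑ + m/9)/m)
(-11 + L(-5))*Y(-1, -5) = (-11 + (⅑)*(-1 - 5)/(-5))*(-5) = (-11 + (⅑)*(-⅕)*(-6))*(-5) = (-11 + 2/15)*(-5) = -163/15*(-5) = 163/3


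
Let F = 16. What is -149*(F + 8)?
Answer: -3576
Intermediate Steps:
-149*(F + 8) = -149*(16 + 8) = -149*24 = -3576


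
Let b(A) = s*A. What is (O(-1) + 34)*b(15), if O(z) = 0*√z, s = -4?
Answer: -2040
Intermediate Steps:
O(z) = 0
b(A) = -4*A
(O(-1) + 34)*b(15) = (0 + 34)*(-4*15) = 34*(-60) = -2040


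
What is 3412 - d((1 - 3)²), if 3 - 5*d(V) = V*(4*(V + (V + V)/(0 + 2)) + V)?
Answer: 17201/5 ≈ 3440.2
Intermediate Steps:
d(V) = ⅗ - 9*V²/5 (d(V) = ⅗ - V*(4*(V + (V + V)/(0 + 2)) + V)/5 = ⅗ - V*(4*(V + (2*V)/2) + V)/5 = ⅗ - V*(4*(V + (2*V)*(½)) + V)/5 = ⅗ - V*(4*(V + V) + V)/5 = ⅗ - V*(4*(2*V) + V)/5 = ⅗ - V*(8*V + V)/5 = ⅗ - V*9*V/5 = ⅗ - 9*V²/5)
3412 - d((1 - 3)²) = 3412 - (⅗ - 9*(1 - 3)⁴/5) = 3412 - (⅗ - 9*((-2)²)²/5) = 3412 - (⅗ - 9/5*4²) = 3412 - (⅗ - 9/5*16) = 3412 - (⅗ - 144/5) = 3412 - 1*(-141/5) = 3412 + 141/5 = 17201/5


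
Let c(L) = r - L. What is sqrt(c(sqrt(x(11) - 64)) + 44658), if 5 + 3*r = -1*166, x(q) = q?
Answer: sqrt(44601 - I*sqrt(53)) ≈ 211.19 - 0.017*I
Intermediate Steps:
r = -57 (r = -5/3 + (-1*166)/3 = -5/3 + (1/3)*(-166) = -5/3 - 166/3 = -57)
c(L) = -57 - L
sqrt(c(sqrt(x(11) - 64)) + 44658) = sqrt((-57 - sqrt(11 - 64)) + 44658) = sqrt((-57 - sqrt(-53)) + 44658) = sqrt((-57 - I*sqrt(53)) + 44658) = sqrt(44601 - I*sqrt(53))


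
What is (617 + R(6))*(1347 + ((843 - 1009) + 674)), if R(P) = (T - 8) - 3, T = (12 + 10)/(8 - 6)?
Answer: 1144535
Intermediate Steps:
T = 11 (T = 22/2 = 22*(1/2) = 11)
R(P) = 0 (R(P) = (11 - 8) - 3 = 3 - 3 = 0)
(617 + R(6))*(1347 + ((843 - 1009) + 674)) = (617 + 0)*(1347 + ((843 - 1009) + 674)) = 617*(1347 + (-166 + 674)) = 617*(1347 + 508) = 617*1855 = 1144535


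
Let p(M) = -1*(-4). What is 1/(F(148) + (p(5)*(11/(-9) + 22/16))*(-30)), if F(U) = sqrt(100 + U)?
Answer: -165/793 - 18*sqrt(62)/793 ≈ -0.38680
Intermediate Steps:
p(M) = 4
1/(F(148) + (p(5)*(11/(-9) + 22/16))*(-30)) = 1/(sqrt(100 + 148) + (4*(11/(-9) + 22/16))*(-30)) = 1/(sqrt(248) + (4*(11*(-1/9) + 22*(1/16)))*(-30)) = 1/(2*sqrt(62) + (4*(-11/9 + 11/8))*(-30)) = 1/(2*sqrt(62) + (4*(11/72))*(-30)) = 1/(2*sqrt(62) + (11/18)*(-30)) = 1/(2*sqrt(62) - 55/3) = 1/(-55/3 + 2*sqrt(62))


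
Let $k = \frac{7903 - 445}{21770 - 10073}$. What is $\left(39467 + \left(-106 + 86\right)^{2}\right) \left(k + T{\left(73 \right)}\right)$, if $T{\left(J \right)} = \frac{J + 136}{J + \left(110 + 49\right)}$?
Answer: $\frac{55480631481}{904568} \approx 61334.0$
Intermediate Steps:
$T{\left(J \right)} = \frac{136 + J}{159 + J}$ ($T{\left(J \right)} = \frac{136 + J}{J + 159} = \frac{136 + J}{159 + J}$)
$k = \frac{2486}{3899}$ ($k = \frac{7458}{11697} = 7458 \cdot \frac{1}{11697} = \frac{2486}{3899} \approx 0.6376$)
$\left(39467 + \left(-106 + 86\right)^{2}\right) \left(k + T{\left(73 \right)}\right) = \left(39467 + \left(-106 + 86\right)^{2}\right) \left(\frac{2486}{3899} + \frac{136 + 73}{159 + 73}\right) = \left(39467 + \left(-20\right)^{2}\right) \left(\frac{2486}{3899} + \frac{1}{232} \cdot 209\right) = \left(39467 + 400\right) \left(\frac{2486}{3899} + \frac{1}{232} \cdot 209\right) = 39867 \left(\frac{2486}{3899} + \frac{209}{232}\right) = 39867 \cdot \frac{1391643}{904568} = \frac{55480631481}{904568}$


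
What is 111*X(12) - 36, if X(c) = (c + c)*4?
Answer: 10620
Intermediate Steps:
X(c) = 8*c (X(c) = (2*c)*4 = 8*c)
111*X(12) - 36 = 111*(8*12) - 36 = 111*96 - 36 = 10656 - 36 = 10620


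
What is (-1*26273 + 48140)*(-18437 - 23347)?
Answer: -913690728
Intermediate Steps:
(-1*26273 + 48140)*(-18437 - 23347) = (-26273 + 48140)*(-41784) = 21867*(-41784) = -913690728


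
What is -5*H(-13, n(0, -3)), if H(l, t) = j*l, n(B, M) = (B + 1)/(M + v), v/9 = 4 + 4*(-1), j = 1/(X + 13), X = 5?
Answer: 65/18 ≈ 3.6111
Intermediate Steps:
j = 1/18 (j = 1/(5 + 13) = 1/18 ≈ 0.055556)
v = 0 (v = 9*(4 + 4*(-1)) = 9*(4 - 4) = 9*0 = 0)
n(B, M) = (1 + B)/M (n(B, M) = (B + 1)/(M + 0) = (1 + B)/M)
H(l, t) = l/18
-5*H(-13, n(0, -3)) = -5*(-13)/18 = -5*(-13/18) = 65/18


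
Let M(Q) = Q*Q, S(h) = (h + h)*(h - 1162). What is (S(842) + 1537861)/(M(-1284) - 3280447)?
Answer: -998981/1631791 ≈ -0.61220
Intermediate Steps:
S(h) = 2*h*(-1162 + h) (S(h) = (2*h)*(-1162 + h) = 2*h*(-1162 + h))
M(Q) = Q²
(S(842) + 1537861)/(M(-1284) - 3280447) = (2*842*(-1162 + 842) + 1537861)/((-1284)² - 3280447) = (2*842*(-320) + 1537861)/(1648656 - 3280447) = (-538880 + 1537861)/(-1631791) = 998981*(-1/1631791) = -998981/1631791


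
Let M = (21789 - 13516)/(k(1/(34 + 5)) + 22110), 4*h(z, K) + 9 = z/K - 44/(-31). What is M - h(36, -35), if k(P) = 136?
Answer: 17407479/6896260 ≈ 2.5242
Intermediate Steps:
h(z, K) = -235/124 + z/(4*K) (h(z, K) = -9/4 + (z/K - 44/(-31))/4 = -9/4 + (z/K - 44*(-1/31))/4 = -9/4 + (z/K + 44/31)/4 = -9/4 + (44/31 + z/K)/4 = -9/4 + (11/31 + z/(4*K)) = -235/124 + z/(4*K))
M = 8273/22246 (M = (21789 - 13516)/(136 + 22110) = 8273/22246 ≈ 0.37189)
M - h(36, -35) = 8273/22246 - (-235/124 + (¼)*36/(-35)) = 8273/22246 - (-235/124 + (¼)*36*(-1/35)) = 8273/22246 - (-235/124 - 9/35) = 8273/22246 - 1*(-9341/4340) = 8273/22246 + 9341/4340 = 17407479/6896260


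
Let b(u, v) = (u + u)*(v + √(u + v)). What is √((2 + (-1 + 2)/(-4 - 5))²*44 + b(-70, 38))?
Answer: 2*√(-104551 - 11340*I*√2)/9 ≈ 5.4948 - 72.064*I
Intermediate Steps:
b(u, v) = 2*u*(v + √(u + v)) (b(u, v) = (2*u)*(v + √(u + v)) = 2*u*(v + √(u + v)))
√((2 + (-1 + 2)/(-4 - 5))²*44 + b(-70, 38)) = √((2 + (-1 + 2)/(-4 - 5))²*44 + 2*(-70)*(38 + √(-70 + 38))) = √((2 + 1/(-9))²*44 + 2*(-70)*(38 + √(-32))) = √((2 + 1*(-⅑))²*44 + 2*(-70)*(38 + 4*I*√2)) = √((2 - ⅑)²*44 + (-5320 - 560*I*√2)) = √((17/9)²*44 + (-5320 - 560*I*√2)) = √((289/81)*44 + (-5320 - 560*I*√2)) = √(12716/81 + (-5320 - 560*I*√2)) = √(-418204/81 - 560*I*√2)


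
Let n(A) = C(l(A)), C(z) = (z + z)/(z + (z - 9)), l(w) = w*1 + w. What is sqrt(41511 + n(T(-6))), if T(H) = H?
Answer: sqrt(5022919)/11 ≈ 203.74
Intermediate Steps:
l(w) = 2*w (l(w) = w + w = 2*w)
C(z) = 2*z/(-9 + 2*z) (C(z) = (2*z)/(z + (-9 + z)) = (2*z)/(-9 + 2*z) = 2*z/(-9 + 2*z))
n(A) = 4*A/(-9 + 4*A) (n(A) = 2*(2*A)/(-9 + 2*(2*A)) = 2*(2*A)/(-9 + 4*A) = 4*A/(-9 + 4*A))
sqrt(41511 + n(T(-6))) = sqrt(41511 + 4*(-6)/(-9 + 4*(-6))) = sqrt(41511 + 4*(-6)/(-9 - 24)) = sqrt(41511 + 4*(-6)/(-33)) = sqrt(41511 + 4*(-6)*(-1/33)) = sqrt(41511 + 8/11) = sqrt(456629/11) = sqrt(5022919)/11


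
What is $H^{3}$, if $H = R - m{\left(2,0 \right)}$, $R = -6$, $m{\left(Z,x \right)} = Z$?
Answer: $-512$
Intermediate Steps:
$H = -8$ ($H = -6 - 2 = -8$)
$H^{3} = \left(-8\right)^{3} = -512$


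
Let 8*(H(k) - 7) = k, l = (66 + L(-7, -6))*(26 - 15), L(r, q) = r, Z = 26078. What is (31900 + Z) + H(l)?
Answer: 464529/8 ≈ 58066.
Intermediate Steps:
l = 649 (l = (66 - 7)*(26 - 15) = 59*11 = 649)
H(k) = 7 + k/8
(31900 + Z) + H(l) = (31900 + 26078) + (7 + (⅛)*649) = 57978 + (7 + 649/8) = 57978 + 705/8 = 464529/8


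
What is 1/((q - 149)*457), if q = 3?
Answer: -1/66722 ≈ -1.4988e-5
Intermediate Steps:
1/((q - 149)*457) = 1/((3 - 149)*457) = 1/(-146*457) = 1/(-66722) = -1/66722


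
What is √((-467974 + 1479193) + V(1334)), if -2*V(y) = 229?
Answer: √4044418/2 ≈ 1005.5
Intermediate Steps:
V(y) = -229/2 (V(y) = -½*229 = -229/2)
√((-467974 + 1479193) + V(1334)) = √((-467974 + 1479193) - 229/2) = √(1011219 - 229/2) = √(2022209/2) = √4044418/2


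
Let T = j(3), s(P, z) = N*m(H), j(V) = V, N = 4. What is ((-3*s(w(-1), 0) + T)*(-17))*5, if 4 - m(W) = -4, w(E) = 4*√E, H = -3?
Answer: 7905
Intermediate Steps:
m(W) = 8 (m(W) = 4 - 1*(-4) = 4 + 4 = 8)
s(P, z) = 32 (s(P, z) = 4*8 = 32)
T = 3
((-3*s(w(-1), 0) + T)*(-17))*5 = ((-3*32 + 3)*(-17))*5 = ((-96 + 3)*(-17))*5 = -93*(-17)*5 = 1581*5 = 7905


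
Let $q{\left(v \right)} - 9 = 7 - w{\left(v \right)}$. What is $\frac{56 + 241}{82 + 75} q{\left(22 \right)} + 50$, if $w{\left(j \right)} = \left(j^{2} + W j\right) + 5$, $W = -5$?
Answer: $- \frac{99961}{157} \approx -636.69$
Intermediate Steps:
$w{\left(j \right)} = 5 + j^{2} - 5 j$ ($w{\left(j \right)} = \left(j^{2} - 5 j\right) + 5 = 5 + j^{2} - 5 j$)
$q{\left(v \right)} = 11 - v^{2} + 5 v$ ($q{\left(v \right)} = 9 - \left(-2 + v^{2} - 5 v\right) = 9 + \left(2 - v^{2} + 5 v\right) = 11 - v^{2} + 5 v$)
$\frac{56 + 241}{82 + 75} q{\left(22 \right)} + 50 = \frac{56 + 241}{82 + 75} \left(11 - 22^{2} + 5 \cdot 22\right) + 50 = \frac{297}{157} \left(11 - 484 + 110\right) + 50 = 297 \cdot \frac{1}{157} \left(11 - 484 + 110\right) + 50 = \frac{297}{157} \left(-363\right) + 50 = - \frac{107811}{157} + 50 = - \frac{99961}{157}$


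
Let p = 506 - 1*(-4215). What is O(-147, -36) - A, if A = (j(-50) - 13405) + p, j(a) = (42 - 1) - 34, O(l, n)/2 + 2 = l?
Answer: 8379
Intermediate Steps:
O(l, n) = -4 + 2*l
p = 4721 (p = 506 + 4215 = 4721)
j(a) = 7 (j(a) = 41 - 34 = 7)
A = -8677 (A = (7 - 13405) + 4721 = -13398 + 4721 = -8677)
O(-147, -36) - A = (-4 + 2*(-147)) - 1*(-8677) = (-4 - 294) + 8677 = -298 + 8677 = 8379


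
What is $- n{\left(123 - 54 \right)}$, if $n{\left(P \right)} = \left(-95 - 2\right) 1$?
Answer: $97$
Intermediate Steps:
$n{\left(P \right)} = -97$ ($n{\left(P \right)} = \left(-97\right) 1 = -97$)
$- n{\left(123 - 54 \right)} = \left(-1\right) \left(-97\right) = 97$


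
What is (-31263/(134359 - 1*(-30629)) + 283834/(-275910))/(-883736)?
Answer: 1026944043/744986814466720 ≈ 1.3785e-6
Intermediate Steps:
(-31263/(134359 - 1*(-30629)) + 283834/(-275910))/(-883736) = (-31263/(134359 + 30629) + 283834*(-1/275910))*(-1/883736) = (-31263/164988 - 141917/137955)*(-1/883736) = (-31263*1/164988 - 141917/137955)*(-1/883736) = (-10421/54996 - 141917/137955)*(-1/883736) = -1026944043/842997020*(-1/883736) = 1026944043/744986814466720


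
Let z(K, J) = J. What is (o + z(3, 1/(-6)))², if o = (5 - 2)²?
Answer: 2809/36 ≈ 78.028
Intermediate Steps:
o = 9 (o = 3² = 9)
(o + z(3, 1/(-6)))² = (9 + 1/(-6))² = (9 + 1*(-⅙))² = (9 - ⅙)² = (53/6)² = 2809/36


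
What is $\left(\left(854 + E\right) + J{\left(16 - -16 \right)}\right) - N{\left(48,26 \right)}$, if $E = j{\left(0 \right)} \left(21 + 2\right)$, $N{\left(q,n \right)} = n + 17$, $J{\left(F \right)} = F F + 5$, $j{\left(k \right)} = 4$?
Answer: $1932$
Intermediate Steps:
$J{\left(F \right)} = 5 + F^{2}$ ($J{\left(F \right)} = F^{2} + 5 = 5 + F^{2}$)
$N{\left(q,n \right)} = 17 + n$
$E = 92$ ($E = 4 \left(21 + 2\right) = 4 \cdot 23 = 92$)
$\left(\left(854 + E\right) + J{\left(16 - -16 \right)}\right) - N{\left(48,26 \right)} = \left(\left(854 + 92\right) + \left(5 + \left(16 - -16\right)^{2}\right)\right) - \left(17 + 26\right) = \left(946 + \left(5 + \left(16 + 16\right)^{2}\right)\right) - 43 = \left(946 + \left(5 + 32^{2}\right)\right) - 43 = \left(946 + \left(5 + 1024\right)\right) - 43 = \left(946 + 1029\right) - 43 = 1975 - 43 = 1932$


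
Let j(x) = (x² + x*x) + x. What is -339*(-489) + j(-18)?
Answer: 166401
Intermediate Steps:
j(x) = x + 2*x² (j(x) = (x² + x²) + x = 2*x² + x = x + 2*x²)
-339*(-489) + j(-18) = -339*(-489) - 18*(1 + 2*(-18)) = 165771 - 18*(1 - 36) = 165771 - 18*(-35) = 165771 + 630 = 166401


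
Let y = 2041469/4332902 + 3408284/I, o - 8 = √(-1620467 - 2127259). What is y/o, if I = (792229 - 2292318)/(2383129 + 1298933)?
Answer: -21750322768523246270/1217982771683700281 + 32625484152784869405*I*√416414/4871931086734801124 ≈ -17.858 + 4321.3*I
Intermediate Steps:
o = 8 + 3*I*√416414 (o = 8 + √(-1620467 - 2127259) = 8 + √(-3747726) = 8 + 3*I*√416414 ≈ 8.0 + 1935.9*I)
I = -1500089/3682062 ≈ -0.40740
y = -54375806921308115675/6499738628278 (y = 2041469/4332902 + 3408284/(-1500089/3682062) = 2041469*(1/4332902) + 3408284*(-3682062/1500089) = 2041469/4332902 - 12549513001608/1500089 = -54375806921308115675/6499738628278 ≈ -8.3658e+6)
y/o = -54375806921308115675/(6499738628278*(8 + 3*I*√416414))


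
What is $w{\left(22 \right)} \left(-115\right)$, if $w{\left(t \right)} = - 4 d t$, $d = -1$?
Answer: $-10120$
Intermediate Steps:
$w{\left(t \right)} = 4 t$ ($w{\left(t \right)} = \left(-4\right) \left(-1\right) t = 4 t$)
$w{\left(22 \right)} \left(-115\right) = 4 \cdot 22 \left(-115\right) = 88 \left(-115\right) = -10120$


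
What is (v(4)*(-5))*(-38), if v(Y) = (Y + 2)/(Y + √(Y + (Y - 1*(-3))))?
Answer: 912 - 228*√11 ≈ 155.81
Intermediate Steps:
v(Y) = (2 + Y)/(Y + √(3 + 2*Y)) (v(Y) = (2 + Y)/(Y + √(Y + (Y + 3))) = (2 + Y)/(Y + √(Y + (3 + Y))) = (2 + Y)/(Y + √(3 + 2*Y)))
(v(4)*(-5))*(-38) = (((2 + 4)/(4 + √(3 + 2*4)))*(-5))*(-38) = ((6/(4 + √(3 + 8)))*(-5))*(-38) = ((6/(4 + √11))*(-5))*(-38) = -30/(4 + √11)*(-38) = 1140/(4 + √11)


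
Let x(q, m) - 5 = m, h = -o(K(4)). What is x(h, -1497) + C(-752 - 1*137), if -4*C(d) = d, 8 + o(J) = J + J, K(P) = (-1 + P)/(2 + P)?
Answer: -5079/4 ≈ -1269.8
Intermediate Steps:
K(P) = (-1 + P)/(2 + P)
o(J) = -8 + 2*J (o(J) = -8 + (J + J) = -8 + 2*J)
C(d) = -d/4
h = 7 (h = -(-8 + 2*((-1 + 4)/(2 + 4))) = -(-8 + 2*(3/6)) = -(-8 + 2*((⅙)*3)) = -(-8 + 2*(½)) = -(-8 + 1) = -1*(-7) = 7)
x(q, m) = 5 + m
x(h, -1497) + C(-752 - 1*137) = (5 - 1497) - (-752 - 1*137)/4 = -1492 - (-752 - 137)/4 = -1492 - ¼*(-889) = -1492 + 889/4 = -5079/4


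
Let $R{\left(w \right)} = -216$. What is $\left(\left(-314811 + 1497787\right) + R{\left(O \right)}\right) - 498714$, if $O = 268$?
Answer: $684046$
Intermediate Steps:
$\left(\left(-314811 + 1497787\right) + R{\left(O \right)}\right) - 498714 = \left(\left(-314811 + 1497787\right) - 216\right) - 498714 = \left(1182976 - 216\right) - 498714 = 1182760 - 498714 = 684046$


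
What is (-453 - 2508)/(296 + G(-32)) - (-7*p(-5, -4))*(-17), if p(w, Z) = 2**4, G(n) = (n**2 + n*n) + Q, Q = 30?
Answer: -4523057/2374 ≈ -1905.2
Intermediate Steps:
G(n) = 30 + 2*n**2 (G(n) = (n**2 + n*n) + 30 = (n**2 + n**2) + 30 = 2*n**2 + 30 = 30 + 2*n**2)
p(w, Z) = 16
(-453 - 2508)/(296 + G(-32)) - (-7*p(-5, -4))*(-17) = (-453 - 2508)/(296 + (30 + 2*(-32)**2)) - (-7*16)*(-17) = -2961/(296 + (30 + 2*1024)) - (-112)*(-17) = -2961/(296 + (30 + 2048)) - 1*1904 = -2961/(296 + 2078) - 1904 = -2961/2374 - 1904 = -4523057/2374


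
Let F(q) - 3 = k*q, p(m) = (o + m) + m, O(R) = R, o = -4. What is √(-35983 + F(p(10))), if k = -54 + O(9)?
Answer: 10*I*√367 ≈ 191.57*I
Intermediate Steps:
p(m) = -4 + 2*m (p(m) = (-4 + m) + m = -4 + 2*m)
k = -45 (k = -54 + 9 = -45)
F(q) = 3 - 45*q
√(-35983 + F(p(10))) = √(-35983 + (3 - 45*(-4 + 2*10))) = √(-35983 + (3 - 45*(-4 + 20))) = √(-35983 + (3 - 45*16)) = √(-35983 + (3 - 720)) = √(-35983 - 717) = √(-36700) = 10*I*√367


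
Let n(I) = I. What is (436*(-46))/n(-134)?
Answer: 10028/67 ≈ 149.67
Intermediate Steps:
(436*(-46))/n(-134) = (436*(-46))/(-134) = -20056*(-1/134) = 10028/67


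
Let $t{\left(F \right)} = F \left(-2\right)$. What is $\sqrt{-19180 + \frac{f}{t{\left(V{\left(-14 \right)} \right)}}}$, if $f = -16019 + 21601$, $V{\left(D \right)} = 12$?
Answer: $\frac{i \sqrt{698853}}{6} \approx 139.33 i$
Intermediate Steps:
$f = 5582$
$t{\left(F \right)} = - 2 F$
$\sqrt{-19180 + \frac{f}{t{\left(V{\left(-14 \right)} \right)}}} = \sqrt{-19180 + \frac{5582}{\left(-2\right) 12}} = \sqrt{-19180 + \frac{5582}{-24}} = \sqrt{-19180 + 5582 \left(- \frac{1}{24}\right)} = \sqrt{-19180 - \frac{2791}{12}} = \sqrt{- \frac{232951}{12}} = \frac{i \sqrt{698853}}{6}$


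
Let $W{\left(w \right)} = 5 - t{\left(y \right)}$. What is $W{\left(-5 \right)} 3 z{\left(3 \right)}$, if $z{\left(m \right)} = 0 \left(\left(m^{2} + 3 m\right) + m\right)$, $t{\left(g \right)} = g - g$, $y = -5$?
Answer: $0$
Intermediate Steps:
$t{\left(g \right)} = 0$
$z{\left(m \right)} = 0$ ($z{\left(m \right)} = 0 \left(m^{2} + 4 m\right) = 0$)
$W{\left(w \right)} = 5$ ($W{\left(w \right)} = 5 - 0 = 5 + 0 = 5$)
$W{\left(-5 \right)} 3 z{\left(3 \right)} = 5 \cdot 3 \cdot 0 = 15 \cdot 0 = 0$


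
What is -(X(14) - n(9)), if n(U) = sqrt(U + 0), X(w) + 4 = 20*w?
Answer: -273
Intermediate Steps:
X(w) = -4 + 20*w
n(U) = sqrt(U)
-(X(14) - n(9)) = -((-4 + 20*14) - sqrt(9)) = -((-4 + 280) - 1*3) = -(276 - 3) = -1*273 = -273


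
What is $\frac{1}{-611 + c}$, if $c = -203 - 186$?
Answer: $- \frac{1}{1000} \approx -0.001$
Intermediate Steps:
$c = -389$
$\frac{1}{-611 + c} = \frac{1}{-611 - 389} = \frac{1}{-1000} = - \frac{1}{1000}$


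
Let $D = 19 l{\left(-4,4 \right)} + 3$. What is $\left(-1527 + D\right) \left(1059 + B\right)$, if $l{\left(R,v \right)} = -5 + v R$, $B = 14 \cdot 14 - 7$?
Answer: $-2399904$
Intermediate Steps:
$B = 189$ ($B = 196 - 7 = 189$)
$l{\left(R,v \right)} = -5 + R v$
$D = -396$ ($D = 19 \left(-5 - 16\right) + 3 = 19 \left(-21\right) + 3 = -399 + 3 = -396$)
$\left(-1527 + D\right) \left(1059 + B\right) = \left(-1527 - 396\right) \left(1059 + 189\right) = \left(-1923\right) 1248 = -2399904$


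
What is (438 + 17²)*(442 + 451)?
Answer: 649211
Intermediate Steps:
(438 + 17²)*(442 + 451) = (438 + 289)*893 = 727*893 = 649211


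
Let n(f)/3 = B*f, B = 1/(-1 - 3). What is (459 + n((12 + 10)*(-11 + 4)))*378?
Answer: 217161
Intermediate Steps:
B = -¼ (B = 1/(-4) = -¼ ≈ -0.25000)
n(f) = -3*f/4 (n(f) = 3*(-f/4) = -3*f/4)
(459 + n((12 + 10)*(-11 + 4)))*378 = (459 - 3*(12 + 10)*(-11 + 4)/4)*378 = (459 - 33*(-7)/2)*378 = (459 - ¾*(-154))*378 = (459 + 231/2)*378 = (1149/2)*378 = 217161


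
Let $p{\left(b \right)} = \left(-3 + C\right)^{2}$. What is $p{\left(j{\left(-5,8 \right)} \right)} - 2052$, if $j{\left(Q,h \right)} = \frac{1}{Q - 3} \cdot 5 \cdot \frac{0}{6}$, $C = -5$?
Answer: $-1988$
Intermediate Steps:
$j{\left(Q,h \right)} = 0$ ($j{\left(Q,h \right)} = \frac{1}{-3 + Q} 5 \cdot 0 \cdot \frac{1}{6} = \frac{5}{-3 + Q} 0 = 0$)
$p{\left(b \right)} = 64$ ($p{\left(b \right)} = \left(-3 - 5\right)^{2} = \left(-8\right)^{2} = 64$)
$p{\left(j{\left(-5,8 \right)} \right)} - 2052 = 64 - 2052 = -1988$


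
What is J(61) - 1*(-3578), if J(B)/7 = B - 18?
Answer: 3879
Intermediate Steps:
J(B) = -126 + 7*B (J(B) = 7*(B - 18) = 7*(-18 + B) = -126 + 7*B)
J(61) - 1*(-3578) = (-126 + 7*61) - 1*(-3578) = (-126 + 427) + 3578 = 301 + 3578 = 3879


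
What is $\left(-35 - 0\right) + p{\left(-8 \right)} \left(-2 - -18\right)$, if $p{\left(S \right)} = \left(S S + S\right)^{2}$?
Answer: $50141$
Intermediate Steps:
$p{\left(S \right)} = \left(S + S^{2}\right)^{2}$ ($p{\left(S \right)} = \left(S^{2} + S\right)^{2} = \left(S + S^{2}\right)^{2}$)
$\left(-35 - 0\right) + p{\left(-8 \right)} \left(-2 - -18\right) = \left(-35 - 0\right) + \left(-8\right)^{2} \left(1 - 8\right)^{2} \left(-2 - -18\right) = \left(-35 + 0\right) + 64 \left(-7\right)^{2} \left(-2 + 18\right) = -35 + 64 \cdot 49 \cdot 16 = -35 + 3136 \cdot 16 = -35 + 50176 = 50141$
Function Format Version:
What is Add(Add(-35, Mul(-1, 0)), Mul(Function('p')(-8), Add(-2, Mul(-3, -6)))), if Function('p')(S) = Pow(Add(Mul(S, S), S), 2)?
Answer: 50141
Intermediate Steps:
Function('p')(S) = Pow(Add(S, Pow(S, 2)), 2) (Function('p')(S) = Pow(Add(Pow(S, 2), S), 2) = Pow(Add(S, Pow(S, 2)), 2))
Add(Add(-35, Mul(-1, 0)), Mul(Function('p')(-8), Add(-2, Mul(-3, -6)))) = Add(Add(-35, Mul(-1, 0)), Mul(Mul(Pow(-8, 2), Pow(Add(1, -8), 2)), Add(-2, Mul(-3, -6)))) = Add(Add(-35, 0), Mul(Mul(64, Pow(-7, 2)), Add(-2, 18))) = Add(-35, Mul(Mul(64, 49), 16)) = Add(-35, Mul(3136, 16)) = Add(-35, 50176) = 50141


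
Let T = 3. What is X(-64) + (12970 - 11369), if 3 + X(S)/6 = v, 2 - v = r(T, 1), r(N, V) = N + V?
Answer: 1571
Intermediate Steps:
v = -2 (v = 2 - (3 + 1) = 2 - 1*4 = 2 - 4 = -2)
X(S) = -30 (X(S) = -18 + 6*(-2) = -18 - 12 = -30)
X(-64) + (12970 - 11369) = -30 + (12970 - 11369) = -30 + 1601 = 1571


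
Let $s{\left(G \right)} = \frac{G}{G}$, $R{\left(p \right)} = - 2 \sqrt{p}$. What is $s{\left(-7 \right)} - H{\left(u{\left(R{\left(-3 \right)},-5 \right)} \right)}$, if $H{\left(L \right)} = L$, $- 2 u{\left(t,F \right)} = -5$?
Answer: $- \frac{3}{2} \approx -1.5$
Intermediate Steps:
$u{\left(t,F \right)} = \frac{5}{2}$ ($u{\left(t,F \right)} = \left(- \frac{1}{2}\right) \left(-5\right) = \frac{5}{2}$)
$s{\left(G \right)} = 1$
$s{\left(-7 \right)} - H{\left(u{\left(R{\left(-3 \right)},-5 \right)} \right)} = 1 - \frac{5}{2} = - \frac{3}{2}$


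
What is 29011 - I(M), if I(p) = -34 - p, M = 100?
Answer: 29145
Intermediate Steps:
29011 - I(M) = 29011 - (-34 - 1*100) = 29011 - (-34 - 100) = 29011 - 1*(-134) = 29011 + 134 = 29145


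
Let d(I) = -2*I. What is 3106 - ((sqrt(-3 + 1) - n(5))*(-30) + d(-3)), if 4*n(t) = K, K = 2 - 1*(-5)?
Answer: 6095/2 + 30*I*sqrt(2) ≈ 3047.5 + 42.426*I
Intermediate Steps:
K = 7 (K = 2 + 5 = 7)
n(t) = 7/4 (n(t) = (1/4)*7 = 7/4)
3106 - ((sqrt(-3 + 1) - n(5))*(-30) + d(-3)) = 3106 - ((sqrt(-3 + 1) - 1*7/4)*(-30) - 2*(-3)) = 3106 - ((sqrt(-2) - 7/4)*(-30) + 6) = 3106 - ((I*sqrt(2) - 7/4)*(-30) + 6) = 3106 - ((-7/4 + I*sqrt(2))*(-30) + 6) = 3106 - ((105/2 - 30*I*sqrt(2)) + 6) = 3106 - (117/2 - 30*I*sqrt(2)) = 3106 + (-117/2 + 30*I*sqrt(2)) = 6095/2 + 30*I*sqrt(2)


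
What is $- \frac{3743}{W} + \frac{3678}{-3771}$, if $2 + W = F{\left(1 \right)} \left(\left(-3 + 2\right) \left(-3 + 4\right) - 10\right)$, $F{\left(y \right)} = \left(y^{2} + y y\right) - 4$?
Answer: $- \frac{4729471}{25140} \approx -188.13$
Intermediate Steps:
$F{\left(y \right)} = -4 + 2 y^{2}$ ($F{\left(y \right)} = \left(y^{2} + y^{2}\right) - 4 = 2 y^{2} - 4 = -4 + 2 y^{2}$)
$W = 20$ ($W = -2 + \left(-4 + 2 \cdot 1^{2}\right) \left(\left(-3 + 2\right) \left(-3 + 4\right) - 10\right) = -2 + \left(-4 + 2 \cdot 1\right) \left(\left(-1\right) 1 - 10\right) = -2 + \left(-4 + 2\right) \left(-1 - 10\right) = -2 - -22 = -2 + 22 = 20$)
$- \frac{3743}{W} + \frac{3678}{-3771} = - \frac{3743}{20} + \frac{3678}{-3771} = \left(-3743\right) \frac{1}{20} + 3678 \left(- \frac{1}{3771}\right) = - \frac{3743}{20} - \frac{1226}{1257} = - \frac{4729471}{25140}$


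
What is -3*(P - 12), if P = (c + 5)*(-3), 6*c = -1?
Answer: 159/2 ≈ 79.500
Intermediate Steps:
c = -⅙ (c = (⅙)*(-1) = -⅙ ≈ -0.16667)
P = -29/2 (P = (-⅙ + 5)*(-3) = (29/6)*(-3) = -29/2 ≈ -14.500)
-3*(P - 12) = -3*(-29/2 - 12) = -3*(-53/2) = 159/2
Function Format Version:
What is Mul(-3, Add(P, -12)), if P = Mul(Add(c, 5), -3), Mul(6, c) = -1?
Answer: Rational(159, 2) ≈ 79.500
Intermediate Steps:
c = Rational(-1, 6) (c = Mul(Rational(1, 6), -1) = Rational(-1, 6) ≈ -0.16667)
P = Rational(-29, 2) (P = Mul(Add(Rational(-1, 6), 5), -3) = Mul(Rational(29, 6), -3) = Rational(-29, 2) ≈ -14.500)
Mul(-3, Add(P, -12)) = Mul(-3, Add(Rational(-29, 2), -12)) = Mul(-3, Rational(-53, 2)) = Rational(159, 2)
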